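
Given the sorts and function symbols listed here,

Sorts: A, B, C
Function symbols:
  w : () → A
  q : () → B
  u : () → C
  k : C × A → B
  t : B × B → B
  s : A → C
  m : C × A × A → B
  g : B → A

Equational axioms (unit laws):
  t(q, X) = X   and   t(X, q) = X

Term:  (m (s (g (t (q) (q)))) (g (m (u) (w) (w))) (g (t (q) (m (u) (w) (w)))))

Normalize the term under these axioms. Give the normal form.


1. (m (s (g (t (q) (q)))) (g (m (u) (w) (w))) (g (t (q) (m (u) (w) (w)))))  →  (m (s (g (q))) (g (m (u) (w) (w))) (g (t (q) (m (u) (w) (w)))))
2. (m (s (g (q))) (g (m (u) (w) (w))) (g (t (q) (m (u) (w) (w)))))  →  (m (s (g (q))) (g (m (u) (w) (w))) (g (m (u) (w) (w))))

normal form = (m (s (g (q))) (g (m (u) (w) (w))) (g (m (u) (w) (w))))


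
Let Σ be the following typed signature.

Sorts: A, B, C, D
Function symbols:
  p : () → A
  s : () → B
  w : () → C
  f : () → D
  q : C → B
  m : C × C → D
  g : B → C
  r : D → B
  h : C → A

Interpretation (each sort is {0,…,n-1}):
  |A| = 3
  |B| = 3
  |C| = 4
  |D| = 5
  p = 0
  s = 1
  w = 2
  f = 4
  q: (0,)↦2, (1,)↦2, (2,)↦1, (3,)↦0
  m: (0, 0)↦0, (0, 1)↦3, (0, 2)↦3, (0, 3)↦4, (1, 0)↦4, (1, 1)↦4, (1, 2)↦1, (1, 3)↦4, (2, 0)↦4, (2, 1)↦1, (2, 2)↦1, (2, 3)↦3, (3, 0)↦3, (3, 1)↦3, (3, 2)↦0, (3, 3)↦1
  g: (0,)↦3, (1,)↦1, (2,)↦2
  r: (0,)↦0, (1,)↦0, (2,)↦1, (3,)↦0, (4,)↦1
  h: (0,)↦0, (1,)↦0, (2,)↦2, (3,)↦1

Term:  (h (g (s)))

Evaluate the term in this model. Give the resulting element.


  s = 1
  (g (s)) = g(1,) = 1
  (h (g (s))) = h(1,) = 0

value = 0


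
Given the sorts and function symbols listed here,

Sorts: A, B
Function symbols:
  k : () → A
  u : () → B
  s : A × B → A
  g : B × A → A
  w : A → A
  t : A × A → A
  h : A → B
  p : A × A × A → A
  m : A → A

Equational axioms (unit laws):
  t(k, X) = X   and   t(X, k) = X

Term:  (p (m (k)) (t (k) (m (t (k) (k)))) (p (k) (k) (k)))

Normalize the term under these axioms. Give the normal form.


1. (p (m (k)) (t (k) (m (t (k) (k)))) (p (k) (k) (k)))  →  (p (m (k)) (m (t (k) (k))) (p (k) (k) (k)))
2. (p (m (k)) (m (t (k) (k))) (p (k) (k) (k)))  →  (p (m (k)) (m (k)) (p (k) (k) (k)))

normal form = (p (m (k)) (m (k)) (p (k) (k) (k)))


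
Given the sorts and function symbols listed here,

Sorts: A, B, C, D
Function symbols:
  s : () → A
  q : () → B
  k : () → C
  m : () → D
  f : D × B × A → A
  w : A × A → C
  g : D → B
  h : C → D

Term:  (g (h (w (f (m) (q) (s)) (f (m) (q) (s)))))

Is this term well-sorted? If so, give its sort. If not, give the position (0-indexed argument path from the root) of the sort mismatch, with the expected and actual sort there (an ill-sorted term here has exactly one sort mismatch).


well-sorted; sort = B

        (m) : D
        (q) : B
        (s) : A
      (f (m) (q) (s)) : A
        (m) : D
        (q) : B
        (s) : A
      (f (m) (q) (s)) : A
    (w (f (m) (q) (s)) (f (m) (q) (s))) : C
  (h (w (f (m) (q) (s)) (f (m) (q) (s)))) : D
(g (h (w (f (m) (q) (s)) (f (m) (q) (s))))) : B


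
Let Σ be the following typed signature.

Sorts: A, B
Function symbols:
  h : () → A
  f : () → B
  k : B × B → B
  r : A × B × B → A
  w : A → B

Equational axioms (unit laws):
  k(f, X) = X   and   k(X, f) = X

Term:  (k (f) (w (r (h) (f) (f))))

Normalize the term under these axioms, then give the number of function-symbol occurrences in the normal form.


size = 5

1. (k (f) (w (r (h) (f) (f))))  →  (w (r (h) (f) (f)))
normal form: (w (r (h) (f) (f)))


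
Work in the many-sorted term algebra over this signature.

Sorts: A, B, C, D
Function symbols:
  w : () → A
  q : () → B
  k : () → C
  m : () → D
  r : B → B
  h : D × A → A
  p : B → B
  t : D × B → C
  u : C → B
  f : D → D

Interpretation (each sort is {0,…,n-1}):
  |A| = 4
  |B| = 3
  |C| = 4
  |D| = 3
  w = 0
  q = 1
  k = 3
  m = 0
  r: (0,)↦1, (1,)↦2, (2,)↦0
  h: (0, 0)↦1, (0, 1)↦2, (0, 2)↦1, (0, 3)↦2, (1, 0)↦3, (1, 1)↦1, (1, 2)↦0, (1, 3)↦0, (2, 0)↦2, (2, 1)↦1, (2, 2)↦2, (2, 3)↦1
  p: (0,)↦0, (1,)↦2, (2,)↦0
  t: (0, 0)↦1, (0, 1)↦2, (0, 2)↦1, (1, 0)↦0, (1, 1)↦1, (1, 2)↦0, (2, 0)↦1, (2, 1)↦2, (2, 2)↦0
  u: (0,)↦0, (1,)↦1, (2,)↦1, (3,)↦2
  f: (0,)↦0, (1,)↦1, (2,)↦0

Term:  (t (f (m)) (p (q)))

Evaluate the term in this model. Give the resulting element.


value = 1

  m = 0
  (f (m)) = f(0,) = 0
  q = 1
  (p (q)) = p(1,) = 2
  (t (f (m)) (p (q))) = t(0, 2) = 1


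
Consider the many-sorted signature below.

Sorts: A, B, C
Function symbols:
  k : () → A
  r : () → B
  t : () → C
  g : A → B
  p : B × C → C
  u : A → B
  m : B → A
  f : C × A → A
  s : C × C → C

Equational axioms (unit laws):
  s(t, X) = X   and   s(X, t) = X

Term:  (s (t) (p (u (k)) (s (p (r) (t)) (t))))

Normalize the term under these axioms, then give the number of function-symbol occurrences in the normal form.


size = 6

1. (s (t) (p (u (k)) (s (p (r) (t)) (t))))  →  (p (u (k)) (s (p (r) (t)) (t)))
2. (p (u (k)) (s (p (r) (t)) (t)))  →  (p (u (k)) (p (r) (t)))
normal form: (p (u (k)) (p (r) (t)))


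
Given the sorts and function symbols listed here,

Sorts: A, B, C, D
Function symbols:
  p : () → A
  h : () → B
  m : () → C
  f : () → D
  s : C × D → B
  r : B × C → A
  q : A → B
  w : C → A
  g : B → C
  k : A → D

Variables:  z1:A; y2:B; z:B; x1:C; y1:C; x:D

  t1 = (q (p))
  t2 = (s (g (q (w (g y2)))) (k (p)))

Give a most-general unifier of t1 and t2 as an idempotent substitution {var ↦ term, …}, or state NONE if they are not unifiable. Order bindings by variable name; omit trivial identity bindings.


head clash or occurs-check failure — not unifiable

NONE (not unifiable)


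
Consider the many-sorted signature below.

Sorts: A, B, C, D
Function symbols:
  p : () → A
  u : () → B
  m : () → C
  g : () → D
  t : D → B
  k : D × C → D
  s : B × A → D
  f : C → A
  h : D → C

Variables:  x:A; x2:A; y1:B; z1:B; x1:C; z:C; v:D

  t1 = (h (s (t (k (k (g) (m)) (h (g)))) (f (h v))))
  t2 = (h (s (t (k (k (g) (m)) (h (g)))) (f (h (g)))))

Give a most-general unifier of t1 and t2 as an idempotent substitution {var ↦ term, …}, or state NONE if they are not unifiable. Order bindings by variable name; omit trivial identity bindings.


{v ↦ (g)}


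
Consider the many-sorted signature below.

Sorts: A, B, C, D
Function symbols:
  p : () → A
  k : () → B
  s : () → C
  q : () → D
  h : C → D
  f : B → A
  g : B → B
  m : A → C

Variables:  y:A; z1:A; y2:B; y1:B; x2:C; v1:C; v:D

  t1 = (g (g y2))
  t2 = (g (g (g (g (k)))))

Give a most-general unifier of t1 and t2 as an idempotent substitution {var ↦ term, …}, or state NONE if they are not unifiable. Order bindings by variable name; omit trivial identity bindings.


{y2 ↦ (g (g (k)))}


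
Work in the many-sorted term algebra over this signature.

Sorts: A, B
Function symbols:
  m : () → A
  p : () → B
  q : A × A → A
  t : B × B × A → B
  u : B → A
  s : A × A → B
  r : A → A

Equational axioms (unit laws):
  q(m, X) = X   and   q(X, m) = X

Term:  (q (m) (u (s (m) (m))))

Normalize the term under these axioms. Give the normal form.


normal form = (u (s (m) (m)))

1. (q (m) (u (s (m) (m))))  →  (u (s (m) (m)))


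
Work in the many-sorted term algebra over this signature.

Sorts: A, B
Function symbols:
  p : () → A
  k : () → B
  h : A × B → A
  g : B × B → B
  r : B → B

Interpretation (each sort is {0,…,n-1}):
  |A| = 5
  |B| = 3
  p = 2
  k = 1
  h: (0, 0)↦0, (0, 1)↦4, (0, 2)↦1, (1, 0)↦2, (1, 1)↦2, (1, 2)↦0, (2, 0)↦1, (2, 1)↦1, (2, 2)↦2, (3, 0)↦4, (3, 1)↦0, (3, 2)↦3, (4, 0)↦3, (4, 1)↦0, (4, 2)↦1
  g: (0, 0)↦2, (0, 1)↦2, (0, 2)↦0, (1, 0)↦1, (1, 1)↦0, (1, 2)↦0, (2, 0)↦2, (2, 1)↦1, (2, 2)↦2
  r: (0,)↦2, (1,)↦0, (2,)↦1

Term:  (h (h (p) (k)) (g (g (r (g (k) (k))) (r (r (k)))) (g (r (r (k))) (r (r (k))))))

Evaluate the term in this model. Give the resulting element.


  p = 2
  k = 1
  (h (p) (k)) = h(2, 1) = 1
  k = 1
  k = 1
  (g (k) (k)) = g(1, 1) = 0
  (r (g (k) (k))) = r(0,) = 2
  k = 1
  (r (k)) = r(1,) = 0
  (r (r (k))) = r(0,) = 2
  (g (r (g (k) (k))) (r (r (k)))) = g(2, 2) = 2
  k = 1
  (r (k)) = r(1,) = 0
  (r (r (k))) = r(0,) = 2
  k = 1
  (r (k)) = r(1,) = 0
  (r (r (k))) = r(0,) = 2
  (g (r (r (k))) (r (r (k)))) = g(2, 2) = 2
  (g (g (r (g (k) (k))) (r (r (k)))) (g (r (r (k))) (r (r (k))))) = g(2, 2) = 2
  (h (h (p) (k)) (g (g (r (g (k) (k))) (r (r (k)))) (g (r (r (k))) (r (r (k)))))) = h(1, 2) = 0

value = 0


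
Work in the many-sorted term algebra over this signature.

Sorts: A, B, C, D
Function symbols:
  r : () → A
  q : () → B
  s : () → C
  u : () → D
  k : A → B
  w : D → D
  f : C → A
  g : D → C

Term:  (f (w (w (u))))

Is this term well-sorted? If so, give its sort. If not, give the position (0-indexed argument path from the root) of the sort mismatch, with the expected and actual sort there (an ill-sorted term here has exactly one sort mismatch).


      (u) : D
    (w (u)) : D
  (w (w (u))) : D
(f (w (w (u)))) : ✗ arg 0 at [0] has sort D, expected C

ill-sorted at position [0]: expected C, got D


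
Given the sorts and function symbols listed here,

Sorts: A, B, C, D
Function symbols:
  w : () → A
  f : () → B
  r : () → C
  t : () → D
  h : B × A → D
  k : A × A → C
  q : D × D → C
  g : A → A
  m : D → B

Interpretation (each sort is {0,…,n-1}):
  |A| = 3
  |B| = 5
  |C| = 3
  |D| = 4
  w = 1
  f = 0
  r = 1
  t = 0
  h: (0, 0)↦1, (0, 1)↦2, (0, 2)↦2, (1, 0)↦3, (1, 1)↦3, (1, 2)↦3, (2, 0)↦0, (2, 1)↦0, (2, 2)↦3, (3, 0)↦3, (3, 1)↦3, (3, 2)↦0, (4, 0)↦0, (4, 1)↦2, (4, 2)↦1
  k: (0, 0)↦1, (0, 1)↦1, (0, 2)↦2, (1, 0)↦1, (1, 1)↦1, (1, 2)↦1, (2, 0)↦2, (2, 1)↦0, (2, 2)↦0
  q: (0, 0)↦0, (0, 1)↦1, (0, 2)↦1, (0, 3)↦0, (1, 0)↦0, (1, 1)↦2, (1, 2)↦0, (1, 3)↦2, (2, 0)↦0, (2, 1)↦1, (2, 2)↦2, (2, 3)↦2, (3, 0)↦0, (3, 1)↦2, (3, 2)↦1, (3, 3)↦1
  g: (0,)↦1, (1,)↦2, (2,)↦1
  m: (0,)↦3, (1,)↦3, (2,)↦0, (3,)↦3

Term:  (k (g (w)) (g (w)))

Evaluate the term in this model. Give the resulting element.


value = 0

  w = 1
  (g (w)) = g(1,) = 2
  w = 1
  (g (w)) = g(1,) = 2
  (k (g (w)) (g (w))) = k(2, 2) = 0


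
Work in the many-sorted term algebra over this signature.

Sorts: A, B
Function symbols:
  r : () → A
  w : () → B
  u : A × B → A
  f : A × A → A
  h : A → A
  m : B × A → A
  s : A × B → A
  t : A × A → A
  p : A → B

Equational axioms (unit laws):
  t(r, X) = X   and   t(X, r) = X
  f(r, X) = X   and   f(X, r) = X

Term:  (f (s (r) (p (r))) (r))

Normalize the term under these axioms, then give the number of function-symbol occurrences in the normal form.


1. (f (s (r) (p (r))) (r))  →  (s (r) (p (r)))
normal form: (s (r) (p (r)))

size = 4


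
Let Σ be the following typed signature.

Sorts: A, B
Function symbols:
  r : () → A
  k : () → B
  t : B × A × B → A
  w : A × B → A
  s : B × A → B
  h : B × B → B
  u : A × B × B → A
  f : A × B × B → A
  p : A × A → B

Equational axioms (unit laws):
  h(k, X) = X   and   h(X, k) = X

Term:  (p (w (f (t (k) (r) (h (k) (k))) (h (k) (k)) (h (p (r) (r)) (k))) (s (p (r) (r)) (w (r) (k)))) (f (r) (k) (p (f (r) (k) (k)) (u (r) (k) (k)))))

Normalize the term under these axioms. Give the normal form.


normal form = (p (w (f (t (k) (r) (k)) (k) (p (r) (r))) (s (p (r) (r)) (w (r) (k)))) (f (r) (k) (p (f (r) (k) (k)) (u (r) (k) (k)))))

1. (p (w (f (t (k) (r) (h (k) (k))) (h (k) (k)) (h (p (r) (r)) (k))) (s (p (r) (r)) (w (r) (k)))) (f (r) (k) (p (f (r) (k) (k)) (u (r) (k) (k)))))  →  (p (w (f (t (k) (r) (k)) (h (k) (k)) (h (p (r) (r)) (k))) (s (p (r) (r)) (w (r) (k)))) (f (r) (k) (p (f (r) (k) (k)) (u (r) (k) (k)))))
2. (p (w (f (t (k) (r) (k)) (h (k) (k)) (h (p (r) (r)) (k))) (s (p (r) (r)) (w (r) (k)))) (f (r) (k) (p (f (r) (k) (k)) (u (r) (k) (k)))))  →  (p (w (f (t (k) (r) (k)) (k) (h (p (r) (r)) (k))) (s (p (r) (r)) (w (r) (k)))) (f (r) (k) (p (f (r) (k) (k)) (u (r) (k) (k)))))
3. (p (w (f (t (k) (r) (k)) (k) (h (p (r) (r)) (k))) (s (p (r) (r)) (w (r) (k)))) (f (r) (k) (p (f (r) (k) (k)) (u (r) (k) (k)))))  →  (p (w (f (t (k) (r) (k)) (k) (p (r) (r))) (s (p (r) (r)) (w (r) (k)))) (f (r) (k) (p (f (r) (k) (k)) (u (r) (k) (k)))))


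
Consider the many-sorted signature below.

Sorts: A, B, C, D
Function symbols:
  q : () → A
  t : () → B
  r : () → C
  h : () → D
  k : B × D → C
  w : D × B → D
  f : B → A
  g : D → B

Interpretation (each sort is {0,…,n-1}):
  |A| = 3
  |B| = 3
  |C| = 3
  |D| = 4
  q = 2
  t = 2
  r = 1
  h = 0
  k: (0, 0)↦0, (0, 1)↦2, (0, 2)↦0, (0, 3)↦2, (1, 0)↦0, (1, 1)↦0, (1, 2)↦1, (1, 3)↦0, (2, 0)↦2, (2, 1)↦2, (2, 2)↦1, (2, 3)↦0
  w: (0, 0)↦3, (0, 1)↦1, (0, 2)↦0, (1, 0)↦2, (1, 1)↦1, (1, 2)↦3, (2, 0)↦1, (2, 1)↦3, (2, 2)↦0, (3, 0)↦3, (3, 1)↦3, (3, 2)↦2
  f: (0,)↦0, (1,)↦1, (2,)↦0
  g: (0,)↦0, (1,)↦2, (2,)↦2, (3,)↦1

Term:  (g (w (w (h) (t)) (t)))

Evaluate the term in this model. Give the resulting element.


value = 0

  h = 0
  t = 2
  (w (h) (t)) = w(0, 2) = 0
  t = 2
  (w (w (h) (t)) (t)) = w(0, 2) = 0
  (g (w (w (h) (t)) (t))) = g(0,) = 0


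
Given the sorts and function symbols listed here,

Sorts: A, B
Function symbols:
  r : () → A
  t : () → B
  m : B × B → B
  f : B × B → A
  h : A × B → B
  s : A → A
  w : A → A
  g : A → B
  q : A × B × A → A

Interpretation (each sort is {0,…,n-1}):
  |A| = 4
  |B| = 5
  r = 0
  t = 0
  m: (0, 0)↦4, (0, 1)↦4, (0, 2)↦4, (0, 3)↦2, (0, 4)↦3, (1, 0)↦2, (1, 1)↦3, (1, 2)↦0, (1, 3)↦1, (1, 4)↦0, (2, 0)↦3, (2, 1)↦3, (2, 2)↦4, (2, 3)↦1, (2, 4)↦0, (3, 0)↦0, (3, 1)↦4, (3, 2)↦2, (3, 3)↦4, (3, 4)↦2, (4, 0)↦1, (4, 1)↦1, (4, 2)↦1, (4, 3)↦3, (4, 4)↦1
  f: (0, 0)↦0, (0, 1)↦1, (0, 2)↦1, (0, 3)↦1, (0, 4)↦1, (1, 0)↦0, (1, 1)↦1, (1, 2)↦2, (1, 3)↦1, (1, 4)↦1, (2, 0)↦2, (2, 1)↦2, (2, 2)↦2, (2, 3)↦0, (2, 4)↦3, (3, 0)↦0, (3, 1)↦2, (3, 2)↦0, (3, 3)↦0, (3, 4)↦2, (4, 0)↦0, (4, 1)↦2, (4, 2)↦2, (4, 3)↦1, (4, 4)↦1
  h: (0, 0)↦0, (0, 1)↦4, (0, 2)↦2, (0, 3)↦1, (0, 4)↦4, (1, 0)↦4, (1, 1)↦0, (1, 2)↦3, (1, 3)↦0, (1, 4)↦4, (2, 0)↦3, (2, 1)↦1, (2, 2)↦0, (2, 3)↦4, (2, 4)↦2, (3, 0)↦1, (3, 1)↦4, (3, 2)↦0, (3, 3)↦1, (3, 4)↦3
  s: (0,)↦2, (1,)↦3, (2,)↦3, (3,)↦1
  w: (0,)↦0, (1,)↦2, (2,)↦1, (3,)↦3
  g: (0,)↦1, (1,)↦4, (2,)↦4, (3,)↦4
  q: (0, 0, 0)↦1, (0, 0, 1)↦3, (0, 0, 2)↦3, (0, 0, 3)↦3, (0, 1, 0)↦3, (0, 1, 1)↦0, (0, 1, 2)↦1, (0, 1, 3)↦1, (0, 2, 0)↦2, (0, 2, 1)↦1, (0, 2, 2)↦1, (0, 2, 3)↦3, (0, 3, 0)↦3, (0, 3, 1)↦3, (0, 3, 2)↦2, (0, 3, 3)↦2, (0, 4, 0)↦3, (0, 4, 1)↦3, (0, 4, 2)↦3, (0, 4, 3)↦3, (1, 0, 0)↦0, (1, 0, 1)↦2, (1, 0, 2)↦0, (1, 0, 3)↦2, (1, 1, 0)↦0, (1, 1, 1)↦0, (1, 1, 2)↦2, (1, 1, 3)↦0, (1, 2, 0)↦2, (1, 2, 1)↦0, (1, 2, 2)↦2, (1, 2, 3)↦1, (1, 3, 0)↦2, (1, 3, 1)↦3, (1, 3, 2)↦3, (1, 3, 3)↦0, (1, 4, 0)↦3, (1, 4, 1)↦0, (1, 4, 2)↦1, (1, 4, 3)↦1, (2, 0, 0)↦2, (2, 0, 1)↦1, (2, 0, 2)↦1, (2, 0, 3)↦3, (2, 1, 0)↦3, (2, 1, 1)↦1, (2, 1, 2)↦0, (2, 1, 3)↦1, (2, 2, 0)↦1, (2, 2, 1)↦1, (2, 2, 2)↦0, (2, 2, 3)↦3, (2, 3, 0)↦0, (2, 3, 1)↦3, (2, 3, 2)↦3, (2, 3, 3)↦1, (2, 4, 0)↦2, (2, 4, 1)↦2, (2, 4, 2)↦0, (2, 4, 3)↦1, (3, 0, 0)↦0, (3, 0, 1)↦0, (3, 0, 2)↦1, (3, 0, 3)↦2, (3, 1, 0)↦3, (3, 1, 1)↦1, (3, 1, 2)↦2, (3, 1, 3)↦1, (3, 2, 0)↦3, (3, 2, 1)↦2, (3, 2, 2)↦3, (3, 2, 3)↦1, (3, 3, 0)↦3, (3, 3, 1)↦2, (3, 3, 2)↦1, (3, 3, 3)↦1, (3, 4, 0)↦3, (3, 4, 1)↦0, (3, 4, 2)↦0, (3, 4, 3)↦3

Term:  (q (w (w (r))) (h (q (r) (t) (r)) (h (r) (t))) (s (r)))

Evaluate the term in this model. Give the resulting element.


value = 3

  r = 0
  (w (r)) = w(0,) = 0
  (w (w (r))) = w(0,) = 0
  r = 0
  t = 0
  r = 0
  (q (r) (t) (r)) = q(0, 0, 0) = 1
  r = 0
  t = 0
  (h (r) (t)) = h(0, 0) = 0
  (h (q (r) (t) (r)) (h (r) (t))) = h(1, 0) = 4
  r = 0
  (s (r)) = s(0,) = 2
  (q (w (w (r))) (h (q (r) (t) (r)) (h (r) (t))) (s (r))) = q(0, 4, 2) = 3


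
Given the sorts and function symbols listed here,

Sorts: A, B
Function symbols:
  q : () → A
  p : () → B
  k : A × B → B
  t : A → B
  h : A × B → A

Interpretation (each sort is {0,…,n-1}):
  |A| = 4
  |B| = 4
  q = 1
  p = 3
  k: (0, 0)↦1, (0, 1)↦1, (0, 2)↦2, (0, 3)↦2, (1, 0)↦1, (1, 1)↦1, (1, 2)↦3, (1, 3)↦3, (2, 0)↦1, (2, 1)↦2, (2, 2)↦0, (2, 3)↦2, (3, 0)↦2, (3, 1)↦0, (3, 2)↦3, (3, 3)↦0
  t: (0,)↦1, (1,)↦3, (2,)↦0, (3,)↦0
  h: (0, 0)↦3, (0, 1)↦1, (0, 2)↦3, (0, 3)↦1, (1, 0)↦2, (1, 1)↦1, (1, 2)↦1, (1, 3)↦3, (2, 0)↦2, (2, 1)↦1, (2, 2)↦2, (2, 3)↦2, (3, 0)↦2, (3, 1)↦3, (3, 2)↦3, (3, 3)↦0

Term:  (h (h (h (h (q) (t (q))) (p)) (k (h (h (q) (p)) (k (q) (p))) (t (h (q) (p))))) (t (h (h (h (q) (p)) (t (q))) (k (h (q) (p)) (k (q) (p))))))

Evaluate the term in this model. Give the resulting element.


  q = 1
  q = 1
  (t (q)) = t(1,) = 3
  (h (q) (t (q))) = h(1, 3) = 3
  p = 3
  (h (h (q) (t (q))) (p)) = h(3, 3) = 0
  q = 1
  p = 3
  (h (q) (p)) = h(1, 3) = 3
  q = 1
  p = 3
  (k (q) (p)) = k(1, 3) = 3
  (h (h (q) (p)) (k (q) (p))) = h(3, 3) = 0
  q = 1
  p = 3
  (h (q) (p)) = h(1, 3) = 3
  (t (h (q) (p))) = t(3,) = 0
  (k (h (h (q) (p)) (k (q) (p))) (t (h (q) (p)))) = k(0, 0) = 1
  (h (h (h (q) (t (q))) (p)) (k (h (h (q) (p)) (k (q) (p))) (t (h (q) (p))))) = h(0, 1) = 1
  q = 1
  p = 3
  (h (q) (p)) = h(1, 3) = 3
  q = 1
  (t (q)) = t(1,) = 3
  (h (h (q) (p)) (t (q))) = h(3, 3) = 0
  q = 1
  p = 3
  (h (q) (p)) = h(1, 3) = 3
  q = 1
  p = 3
  (k (q) (p)) = k(1, 3) = 3
  (k (h (q) (p)) (k (q) (p))) = k(3, 3) = 0
  (h (h (h (q) (p)) (t (q))) (k (h (q) (p)) (k (q) (p)))) = h(0, 0) = 3
  (t (h (h (h (q) (p)) (t (q))) (k (h (q) (p)) (k (q) (p))))) = t(3,) = 0
  (h (h (h (h (q) (t (q))) (p)) (k (h (h (q) (p)) (k (q) (p))) (t (h (q) (p))))) (t (h (h (h (q) (p)) (t (q))) (k (h (q) (p)) (k (q) (p)))))) = h(1, 0) = 2

value = 2


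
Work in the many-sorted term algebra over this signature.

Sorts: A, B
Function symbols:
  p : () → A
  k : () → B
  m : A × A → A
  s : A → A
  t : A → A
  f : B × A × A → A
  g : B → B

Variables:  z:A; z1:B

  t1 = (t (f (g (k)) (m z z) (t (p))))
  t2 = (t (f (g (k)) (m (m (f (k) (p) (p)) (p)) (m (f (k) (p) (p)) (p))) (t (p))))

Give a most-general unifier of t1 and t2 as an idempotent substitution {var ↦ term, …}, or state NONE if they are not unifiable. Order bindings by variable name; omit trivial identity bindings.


{z ↦ (m (f (k) (p) (p)) (p))}


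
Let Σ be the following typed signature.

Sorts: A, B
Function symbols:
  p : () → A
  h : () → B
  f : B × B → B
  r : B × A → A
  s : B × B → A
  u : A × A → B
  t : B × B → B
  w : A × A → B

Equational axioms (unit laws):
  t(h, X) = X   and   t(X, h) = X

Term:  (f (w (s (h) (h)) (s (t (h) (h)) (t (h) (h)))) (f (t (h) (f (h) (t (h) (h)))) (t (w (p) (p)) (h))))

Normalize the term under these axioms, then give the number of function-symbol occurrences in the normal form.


size = 15

1. (f (w (s (h) (h)) (s (t (h) (h)) (t (h) (h)))) (f (t (h) (f (h) (t (h) (h)))) (t (w (p) (p)) (h))))  →  (f (w (s (h) (h)) (s (h) (t (h) (h)))) (f (t (h) (f (h) (t (h) (h)))) (t (w (p) (p)) (h))))
2. (f (w (s (h) (h)) (s (h) (t (h) (h)))) (f (t (h) (f (h) (t (h) (h)))) (t (w (p) (p)) (h))))  →  (f (w (s (h) (h)) (s (h) (h))) (f (t (h) (f (h) (t (h) (h)))) (t (w (p) (p)) (h))))
3. (f (w (s (h) (h)) (s (h) (h))) (f (t (h) (f (h) (t (h) (h)))) (t (w (p) (p)) (h))))  →  (f (w (s (h) (h)) (s (h) (h))) (f (f (h) (t (h) (h))) (t (w (p) (p)) (h))))
4. (f (w (s (h) (h)) (s (h) (h))) (f (f (h) (t (h) (h))) (t (w (p) (p)) (h))))  →  (f (w (s (h) (h)) (s (h) (h))) (f (f (h) (h)) (t (w (p) (p)) (h))))
5. (f (w (s (h) (h)) (s (h) (h))) (f (f (h) (h)) (t (w (p) (p)) (h))))  →  (f (w (s (h) (h)) (s (h) (h))) (f (f (h) (h)) (w (p) (p))))
normal form: (f (w (s (h) (h)) (s (h) (h))) (f (f (h) (h)) (w (p) (p))))


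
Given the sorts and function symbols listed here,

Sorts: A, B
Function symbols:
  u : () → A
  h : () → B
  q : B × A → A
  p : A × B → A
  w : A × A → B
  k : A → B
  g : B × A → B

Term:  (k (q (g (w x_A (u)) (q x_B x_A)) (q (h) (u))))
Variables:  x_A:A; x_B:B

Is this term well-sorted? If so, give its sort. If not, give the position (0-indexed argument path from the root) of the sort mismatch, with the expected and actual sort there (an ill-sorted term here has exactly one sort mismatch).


well-sorted; sort = B

        x_A : A
        (u) : A
      (w x_A (u)) : B
        x_B : B
        x_A : A
      (q x_B x_A) : A
    (g (w x_A (u)) (q x_B x_A)) : B
      (h) : B
      (u) : A
    (q (h) (u)) : A
  (q (g (w x_A (u)) (q x_B x_A)) (q (h) (u))) : A
(k (q (g (w x_A (u)) (q x_B x_A)) (q (h) (u)))) : B


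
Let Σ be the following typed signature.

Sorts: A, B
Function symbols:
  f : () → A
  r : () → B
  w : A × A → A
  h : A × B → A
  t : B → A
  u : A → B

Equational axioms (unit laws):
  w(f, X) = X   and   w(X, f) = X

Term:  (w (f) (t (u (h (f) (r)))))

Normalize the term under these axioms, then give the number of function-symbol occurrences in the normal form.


1. (w (f) (t (u (h (f) (r)))))  →  (t (u (h (f) (r))))
normal form: (t (u (h (f) (r))))

size = 5


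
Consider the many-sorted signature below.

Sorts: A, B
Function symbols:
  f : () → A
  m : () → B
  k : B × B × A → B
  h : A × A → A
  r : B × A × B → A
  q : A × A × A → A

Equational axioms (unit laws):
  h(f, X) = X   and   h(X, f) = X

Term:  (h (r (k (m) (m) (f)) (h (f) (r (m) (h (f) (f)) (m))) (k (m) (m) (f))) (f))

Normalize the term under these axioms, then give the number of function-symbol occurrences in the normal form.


1. (h (r (k (m) (m) (f)) (h (f) (r (m) (h (f) (f)) (m))) (k (m) (m) (f))) (f))  →  (r (k (m) (m) (f)) (h (f) (r (m) (h (f) (f)) (m))) (k (m) (m) (f)))
2. (r (k (m) (m) (f)) (h (f) (r (m) (h (f) (f)) (m))) (k (m) (m) (f)))  →  (r (k (m) (m) (f)) (r (m) (h (f) (f)) (m)) (k (m) (m) (f)))
3. (r (k (m) (m) (f)) (r (m) (h (f) (f)) (m)) (k (m) (m) (f)))  →  (r (k (m) (m) (f)) (r (m) (f) (m)) (k (m) (m) (f)))
normal form: (r (k (m) (m) (f)) (r (m) (f) (m)) (k (m) (m) (f)))

size = 13


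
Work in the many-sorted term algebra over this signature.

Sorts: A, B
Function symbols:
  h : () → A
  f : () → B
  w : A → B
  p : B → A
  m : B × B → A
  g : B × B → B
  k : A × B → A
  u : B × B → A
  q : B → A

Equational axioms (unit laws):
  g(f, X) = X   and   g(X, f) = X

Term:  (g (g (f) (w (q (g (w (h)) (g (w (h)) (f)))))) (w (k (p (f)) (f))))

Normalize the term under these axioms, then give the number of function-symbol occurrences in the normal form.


1. (g (g (f) (w (q (g (w (h)) (g (w (h)) (f)))))) (w (k (p (f)) (f))))  →  (g (w (q (g (w (h)) (g (w (h)) (f))))) (w (k (p (f)) (f))))
2. (g (w (q (g (w (h)) (g (w (h)) (f))))) (w (k (p (f)) (f))))  →  (g (w (q (g (w (h)) (w (h))))) (w (k (p (f)) (f))))
normal form: (g (w (q (g (w (h)) (w (h))))) (w (k (p (f)) (f))))

size = 13


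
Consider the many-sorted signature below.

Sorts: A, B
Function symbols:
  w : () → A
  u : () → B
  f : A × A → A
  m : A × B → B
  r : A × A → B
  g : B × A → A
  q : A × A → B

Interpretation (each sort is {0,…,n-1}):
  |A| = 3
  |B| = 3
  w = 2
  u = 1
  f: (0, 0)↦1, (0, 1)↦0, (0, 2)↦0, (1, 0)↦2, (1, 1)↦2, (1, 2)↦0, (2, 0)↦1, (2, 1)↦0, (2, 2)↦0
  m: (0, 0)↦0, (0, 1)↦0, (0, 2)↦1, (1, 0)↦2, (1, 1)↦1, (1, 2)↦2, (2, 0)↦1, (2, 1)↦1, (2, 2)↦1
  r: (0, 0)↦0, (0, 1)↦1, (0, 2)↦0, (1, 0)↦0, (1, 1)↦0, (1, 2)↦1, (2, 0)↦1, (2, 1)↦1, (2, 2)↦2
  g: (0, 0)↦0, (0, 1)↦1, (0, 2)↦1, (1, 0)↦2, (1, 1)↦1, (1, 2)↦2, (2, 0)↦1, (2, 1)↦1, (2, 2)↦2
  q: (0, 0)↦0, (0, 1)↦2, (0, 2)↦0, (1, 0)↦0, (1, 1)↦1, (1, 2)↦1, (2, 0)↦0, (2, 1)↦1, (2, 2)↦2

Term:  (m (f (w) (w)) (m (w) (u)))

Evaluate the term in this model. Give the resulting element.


  w = 2
  w = 2
  (f (w) (w)) = f(2, 2) = 0
  w = 2
  u = 1
  (m (w) (u)) = m(2, 1) = 1
  (m (f (w) (w)) (m (w) (u))) = m(0, 1) = 0

value = 0


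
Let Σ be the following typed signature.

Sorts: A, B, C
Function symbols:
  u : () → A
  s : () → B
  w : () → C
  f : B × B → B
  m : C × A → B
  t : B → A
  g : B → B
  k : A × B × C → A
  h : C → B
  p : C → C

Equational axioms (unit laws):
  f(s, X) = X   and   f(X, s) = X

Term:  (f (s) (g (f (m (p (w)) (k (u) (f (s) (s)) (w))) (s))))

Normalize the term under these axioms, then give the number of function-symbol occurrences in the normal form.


size = 8

1. (f (s) (g (f (m (p (w)) (k (u) (f (s) (s)) (w))) (s))))  →  (g (f (m (p (w)) (k (u) (f (s) (s)) (w))) (s)))
2. (g (f (m (p (w)) (k (u) (f (s) (s)) (w))) (s)))  →  (g (m (p (w)) (k (u) (f (s) (s)) (w))))
3. (g (m (p (w)) (k (u) (f (s) (s)) (w))))  →  (g (m (p (w)) (k (u) (s) (w))))
normal form: (g (m (p (w)) (k (u) (s) (w))))


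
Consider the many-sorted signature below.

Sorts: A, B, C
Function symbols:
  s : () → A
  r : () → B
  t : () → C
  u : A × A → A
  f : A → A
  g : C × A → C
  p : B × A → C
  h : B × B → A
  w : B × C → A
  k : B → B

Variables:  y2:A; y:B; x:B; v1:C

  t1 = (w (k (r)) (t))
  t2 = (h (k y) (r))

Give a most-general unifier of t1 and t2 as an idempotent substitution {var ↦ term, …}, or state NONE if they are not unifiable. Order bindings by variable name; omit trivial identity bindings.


NONE (not unifiable)

head clash or occurs-check failure — not unifiable


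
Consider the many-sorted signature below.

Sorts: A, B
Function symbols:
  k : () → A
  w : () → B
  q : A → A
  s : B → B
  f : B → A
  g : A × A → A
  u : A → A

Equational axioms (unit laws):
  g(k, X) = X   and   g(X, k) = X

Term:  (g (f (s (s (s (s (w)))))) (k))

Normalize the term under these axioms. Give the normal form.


normal form = (f (s (s (s (s (w))))))

1. (g (f (s (s (s (s (w)))))) (k))  →  (f (s (s (s (s (w))))))


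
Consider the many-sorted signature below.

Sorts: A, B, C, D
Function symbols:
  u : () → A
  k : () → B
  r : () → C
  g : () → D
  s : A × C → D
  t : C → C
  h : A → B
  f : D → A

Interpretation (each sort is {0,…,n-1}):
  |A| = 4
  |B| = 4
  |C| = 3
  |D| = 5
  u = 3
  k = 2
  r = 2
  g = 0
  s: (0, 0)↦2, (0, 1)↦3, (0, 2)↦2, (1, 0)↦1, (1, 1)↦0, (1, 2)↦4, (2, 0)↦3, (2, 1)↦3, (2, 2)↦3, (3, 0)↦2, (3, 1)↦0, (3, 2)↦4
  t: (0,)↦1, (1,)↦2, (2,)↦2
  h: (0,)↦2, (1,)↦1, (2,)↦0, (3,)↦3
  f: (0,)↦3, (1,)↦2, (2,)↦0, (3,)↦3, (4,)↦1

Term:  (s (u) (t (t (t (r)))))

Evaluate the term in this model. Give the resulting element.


value = 4

  u = 3
  r = 2
  (t (r)) = t(2,) = 2
  (t (t (r))) = t(2,) = 2
  (t (t (t (r)))) = t(2,) = 2
  (s (u) (t (t (t (r))))) = s(3, 2) = 4


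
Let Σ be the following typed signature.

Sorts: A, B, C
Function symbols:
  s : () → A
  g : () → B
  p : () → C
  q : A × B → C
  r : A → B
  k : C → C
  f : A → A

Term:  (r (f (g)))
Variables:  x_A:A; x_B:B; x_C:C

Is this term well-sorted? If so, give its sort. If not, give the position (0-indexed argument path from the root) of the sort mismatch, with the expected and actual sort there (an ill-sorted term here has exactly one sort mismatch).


ill-sorted at position [0, 0]: expected A, got B

    (g) : B
  (f (g)) : ✗ arg 0 at [0, 0] has sort B, expected A


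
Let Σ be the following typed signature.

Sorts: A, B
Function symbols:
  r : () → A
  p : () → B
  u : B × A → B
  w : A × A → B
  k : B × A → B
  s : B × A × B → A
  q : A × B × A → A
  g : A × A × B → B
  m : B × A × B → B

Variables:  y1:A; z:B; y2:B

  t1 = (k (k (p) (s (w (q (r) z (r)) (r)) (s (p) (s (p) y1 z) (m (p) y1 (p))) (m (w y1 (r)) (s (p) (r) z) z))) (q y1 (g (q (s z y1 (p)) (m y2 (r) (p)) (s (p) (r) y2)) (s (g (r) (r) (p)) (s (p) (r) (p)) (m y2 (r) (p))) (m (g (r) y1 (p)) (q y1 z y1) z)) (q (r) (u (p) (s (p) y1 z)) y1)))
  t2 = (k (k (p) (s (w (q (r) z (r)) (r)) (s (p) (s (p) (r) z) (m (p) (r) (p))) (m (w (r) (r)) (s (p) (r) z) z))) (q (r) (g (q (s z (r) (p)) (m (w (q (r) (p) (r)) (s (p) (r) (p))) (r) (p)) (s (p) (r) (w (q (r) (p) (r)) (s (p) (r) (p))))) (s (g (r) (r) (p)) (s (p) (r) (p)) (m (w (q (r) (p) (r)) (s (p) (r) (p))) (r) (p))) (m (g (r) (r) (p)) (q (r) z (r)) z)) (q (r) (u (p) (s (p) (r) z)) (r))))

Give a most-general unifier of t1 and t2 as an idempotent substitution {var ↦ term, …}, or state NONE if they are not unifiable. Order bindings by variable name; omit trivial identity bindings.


{y1 ↦ (r), y2 ↦ (w (q (r) (p) (r)) (s (p) (r) (p)))}


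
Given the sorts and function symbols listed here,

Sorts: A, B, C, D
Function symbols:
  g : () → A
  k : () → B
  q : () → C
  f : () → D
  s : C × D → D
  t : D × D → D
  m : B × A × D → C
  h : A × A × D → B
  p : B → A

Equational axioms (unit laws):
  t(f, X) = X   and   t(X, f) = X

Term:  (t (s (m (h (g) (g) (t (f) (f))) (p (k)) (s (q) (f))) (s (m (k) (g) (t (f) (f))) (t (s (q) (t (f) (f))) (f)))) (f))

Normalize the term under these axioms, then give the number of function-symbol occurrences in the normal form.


1. (t (s (m (h (g) (g) (t (f) (f))) (p (k)) (s (q) (f))) (s (m (k) (g) (t (f) (f))) (t (s (q) (t (f) (f))) (f)))) (f))  →  (s (m (h (g) (g) (t (f) (f))) (p (k)) (s (q) (f))) (s (m (k) (g) (t (f) (f))) (t (s (q) (t (f) (f))) (f))))
2. (s (m (h (g) (g) (t (f) (f))) (p (k)) (s (q) (f))) (s (m (k) (g) (t (f) (f))) (t (s (q) (t (f) (f))) (f))))  →  (s (m (h (g) (g) (f)) (p (k)) (s (q) (f))) (s (m (k) (g) (t (f) (f))) (t (s (q) (t (f) (f))) (f))))
3. (s (m (h (g) (g) (f)) (p (k)) (s (q) (f))) (s (m (k) (g) (t (f) (f))) (t (s (q) (t (f) (f))) (f))))  →  (s (m (h (g) (g) (f)) (p (k)) (s (q) (f))) (s (m (k) (g) (f)) (t (s (q) (t (f) (f))) (f))))
4. (s (m (h (g) (g) (f)) (p (k)) (s (q) (f))) (s (m (k) (g) (f)) (t (s (q) (t (f) (f))) (f))))  →  (s (m (h (g) (g) (f)) (p (k)) (s (q) (f))) (s (m (k) (g) (f)) (s (q) (t (f) (f)))))
5. (s (m (h (g) (g) (f)) (p (k)) (s (q) (f))) (s (m (k) (g) (f)) (s (q) (t (f) (f)))))  →  (s (m (h (g) (g) (f)) (p (k)) (s (q) (f))) (s (m (k) (g) (f)) (s (q) (f))))
normal form: (s (m (h (g) (g) (f)) (p (k)) (s (q) (f))) (s (m (k) (g) (f)) (s (q) (f))))

size = 19


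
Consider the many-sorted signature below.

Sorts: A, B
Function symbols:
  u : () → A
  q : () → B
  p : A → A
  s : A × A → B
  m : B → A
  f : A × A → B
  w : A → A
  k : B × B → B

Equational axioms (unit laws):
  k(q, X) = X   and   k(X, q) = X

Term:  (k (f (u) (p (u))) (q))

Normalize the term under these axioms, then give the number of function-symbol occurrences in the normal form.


1. (k (f (u) (p (u))) (q))  →  (f (u) (p (u)))
normal form: (f (u) (p (u)))

size = 4


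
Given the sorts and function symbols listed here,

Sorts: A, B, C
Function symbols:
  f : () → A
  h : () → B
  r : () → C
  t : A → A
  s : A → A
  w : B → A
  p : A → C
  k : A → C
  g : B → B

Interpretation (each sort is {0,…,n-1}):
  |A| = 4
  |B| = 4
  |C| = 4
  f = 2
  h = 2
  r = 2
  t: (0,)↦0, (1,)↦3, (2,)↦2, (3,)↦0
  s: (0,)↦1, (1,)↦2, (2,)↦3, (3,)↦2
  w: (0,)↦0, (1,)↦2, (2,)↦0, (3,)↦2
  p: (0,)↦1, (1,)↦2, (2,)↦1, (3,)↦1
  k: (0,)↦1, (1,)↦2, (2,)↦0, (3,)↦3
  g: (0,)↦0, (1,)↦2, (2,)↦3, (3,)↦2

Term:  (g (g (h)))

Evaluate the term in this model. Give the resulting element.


  h = 2
  (g (h)) = g(2,) = 3
  (g (g (h))) = g(3,) = 2

value = 2


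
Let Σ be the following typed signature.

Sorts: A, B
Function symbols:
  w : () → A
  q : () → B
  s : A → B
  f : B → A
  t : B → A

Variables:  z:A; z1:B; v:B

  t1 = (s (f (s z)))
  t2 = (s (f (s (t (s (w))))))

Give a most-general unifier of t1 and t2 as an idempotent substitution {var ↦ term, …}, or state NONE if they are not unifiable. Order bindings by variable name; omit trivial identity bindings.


{z ↦ (t (s (w)))}


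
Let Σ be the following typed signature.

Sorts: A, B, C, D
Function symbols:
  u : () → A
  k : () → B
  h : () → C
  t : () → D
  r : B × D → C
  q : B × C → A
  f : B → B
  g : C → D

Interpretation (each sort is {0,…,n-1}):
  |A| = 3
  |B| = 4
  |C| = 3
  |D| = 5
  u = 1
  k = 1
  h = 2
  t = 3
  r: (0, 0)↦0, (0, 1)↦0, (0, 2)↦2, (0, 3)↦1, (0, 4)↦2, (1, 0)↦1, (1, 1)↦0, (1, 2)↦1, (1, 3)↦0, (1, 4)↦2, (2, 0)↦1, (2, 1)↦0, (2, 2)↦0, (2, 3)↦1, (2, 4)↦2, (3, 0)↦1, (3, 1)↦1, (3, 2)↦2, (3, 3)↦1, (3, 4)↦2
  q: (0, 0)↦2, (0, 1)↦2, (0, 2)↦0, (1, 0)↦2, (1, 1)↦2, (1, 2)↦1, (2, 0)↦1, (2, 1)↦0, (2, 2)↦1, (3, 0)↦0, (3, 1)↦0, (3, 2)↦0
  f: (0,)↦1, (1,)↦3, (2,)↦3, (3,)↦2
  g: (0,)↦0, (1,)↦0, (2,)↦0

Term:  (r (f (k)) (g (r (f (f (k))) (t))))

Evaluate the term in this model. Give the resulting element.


value = 1

  k = 1
  (f (k)) = f(1,) = 3
  k = 1
  (f (k)) = f(1,) = 3
  (f (f (k))) = f(3,) = 2
  t = 3
  (r (f (f (k))) (t)) = r(2, 3) = 1
  (g (r (f (f (k))) (t))) = g(1,) = 0
  (r (f (k)) (g (r (f (f (k))) (t)))) = r(3, 0) = 1


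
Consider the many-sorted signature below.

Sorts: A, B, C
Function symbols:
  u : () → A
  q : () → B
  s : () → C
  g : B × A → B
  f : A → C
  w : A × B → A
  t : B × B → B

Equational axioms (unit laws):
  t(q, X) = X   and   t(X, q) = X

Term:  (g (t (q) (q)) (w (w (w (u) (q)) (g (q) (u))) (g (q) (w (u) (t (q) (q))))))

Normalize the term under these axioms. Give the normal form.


normal form = (g (q) (w (w (w (u) (q)) (g (q) (u))) (g (q) (w (u) (q)))))

1. (g (t (q) (q)) (w (w (w (u) (q)) (g (q) (u))) (g (q) (w (u) (t (q) (q))))))  →  (g (q) (w (w (w (u) (q)) (g (q) (u))) (g (q) (w (u) (t (q) (q))))))
2. (g (q) (w (w (w (u) (q)) (g (q) (u))) (g (q) (w (u) (t (q) (q))))))  →  (g (q) (w (w (w (u) (q)) (g (q) (u))) (g (q) (w (u) (q)))))


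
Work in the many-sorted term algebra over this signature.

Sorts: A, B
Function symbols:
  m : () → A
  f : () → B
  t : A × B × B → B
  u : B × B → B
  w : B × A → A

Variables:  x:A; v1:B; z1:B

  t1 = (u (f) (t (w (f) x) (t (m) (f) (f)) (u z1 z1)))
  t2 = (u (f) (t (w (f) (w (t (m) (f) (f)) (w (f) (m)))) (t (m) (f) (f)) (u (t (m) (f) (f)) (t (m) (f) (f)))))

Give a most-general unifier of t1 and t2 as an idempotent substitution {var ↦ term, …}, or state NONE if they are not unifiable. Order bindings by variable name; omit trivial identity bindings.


{x ↦ (w (t (m) (f) (f)) (w (f) (m))), z1 ↦ (t (m) (f) (f))}


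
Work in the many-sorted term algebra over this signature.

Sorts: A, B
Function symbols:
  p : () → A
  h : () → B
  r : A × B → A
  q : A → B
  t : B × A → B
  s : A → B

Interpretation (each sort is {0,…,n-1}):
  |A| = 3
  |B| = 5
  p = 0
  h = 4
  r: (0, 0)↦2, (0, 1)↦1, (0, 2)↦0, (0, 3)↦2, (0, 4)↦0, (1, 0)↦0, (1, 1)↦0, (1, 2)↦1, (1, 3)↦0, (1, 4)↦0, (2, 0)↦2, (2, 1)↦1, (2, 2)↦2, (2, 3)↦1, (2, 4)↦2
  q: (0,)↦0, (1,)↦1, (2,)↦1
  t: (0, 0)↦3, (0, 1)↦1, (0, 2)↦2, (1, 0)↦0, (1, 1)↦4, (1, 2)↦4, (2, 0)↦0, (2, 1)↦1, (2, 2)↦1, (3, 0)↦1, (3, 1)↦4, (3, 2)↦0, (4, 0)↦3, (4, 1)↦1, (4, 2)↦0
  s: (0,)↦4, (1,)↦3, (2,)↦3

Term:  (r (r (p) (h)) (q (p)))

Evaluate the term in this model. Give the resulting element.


  p = 0
  h = 4
  (r (p) (h)) = r(0, 4) = 0
  p = 0
  (q (p)) = q(0,) = 0
  (r (r (p) (h)) (q (p))) = r(0, 0) = 2

value = 2


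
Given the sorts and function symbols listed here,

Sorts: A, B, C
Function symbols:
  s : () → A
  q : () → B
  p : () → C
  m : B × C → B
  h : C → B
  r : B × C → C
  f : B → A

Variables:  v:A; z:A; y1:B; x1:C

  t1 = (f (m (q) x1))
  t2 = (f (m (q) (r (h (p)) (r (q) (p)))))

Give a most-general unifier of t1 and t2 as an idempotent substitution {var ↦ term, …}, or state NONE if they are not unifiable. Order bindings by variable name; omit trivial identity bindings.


{x1 ↦ (r (h (p)) (r (q) (p)))}


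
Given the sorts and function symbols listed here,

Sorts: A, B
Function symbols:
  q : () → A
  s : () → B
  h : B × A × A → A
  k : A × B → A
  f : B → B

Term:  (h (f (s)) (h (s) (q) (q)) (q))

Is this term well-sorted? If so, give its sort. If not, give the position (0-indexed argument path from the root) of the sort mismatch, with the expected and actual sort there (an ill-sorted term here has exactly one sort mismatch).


    (s) : B
  (f (s)) : B
    (s) : B
    (q) : A
    (q) : A
  (h (s) (q) (q)) : A
  (q) : A
(h (f (s)) (h (s) (q) (q)) (q)) : A

well-sorted; sort = A


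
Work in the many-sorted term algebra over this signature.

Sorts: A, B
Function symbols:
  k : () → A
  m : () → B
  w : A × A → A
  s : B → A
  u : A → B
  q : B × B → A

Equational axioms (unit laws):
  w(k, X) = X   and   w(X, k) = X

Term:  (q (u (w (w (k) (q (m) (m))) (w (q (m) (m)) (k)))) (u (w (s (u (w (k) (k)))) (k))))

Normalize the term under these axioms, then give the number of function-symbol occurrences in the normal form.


size = 13

1. (q (u (w (w (k) (q (m) (m))) (w (q (m) (m)) (k)))) (u (w (s (u (w (k) (k)))) (k))))  →  (q (u (w (q (m) (m)) (w (q (m) (m)) (k)))) (u (w (s (u (w (k) (k)))) (k))))
2. (q (u (w (q (m) (m)) (w (q (m) (m)) (k)))) (u (w (s (u (w (k) (k)))) (k))))  →  (q (u (w (q (m) (m)) (q (m) (m)))) (u (w (s (u (w (k) (k)))) (k))))
3. (q (u (w (q (m) (m)) (q (m) (m)))) (u (w (s (u (w (k) (k)))) (k))))  →  (q (u (w (q (m) (m)) (q (m) (m)))) (u (s (u (w (k) (k))))))
4. (q (u (w (q (m) (m)) (q (m) (m)))) (u (s (u (w (k) (k))))))  →  (q (u (w (q (m) (m)) (q (m) (m)))) (u (s (u (k)))))
normal form: (q (u (w (q (m) (m)) (q (m) (m)))) (u (s (u (k)))))


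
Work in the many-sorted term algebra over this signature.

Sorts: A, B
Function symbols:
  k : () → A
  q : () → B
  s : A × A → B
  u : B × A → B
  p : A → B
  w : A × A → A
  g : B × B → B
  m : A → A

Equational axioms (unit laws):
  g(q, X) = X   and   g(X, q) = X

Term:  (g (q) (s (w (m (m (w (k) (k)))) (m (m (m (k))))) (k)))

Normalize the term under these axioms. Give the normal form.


1. (g (q) (s (w (m (m (w (k) (k)))) (m (m (m (k))))) (k)))  →  (s (w (m (m (w (k) (k)))) (m (m (m (k))))) (k))

normal form = (s (w (m (m (w (k) (k)))) (m (m (m (k))))) (k))


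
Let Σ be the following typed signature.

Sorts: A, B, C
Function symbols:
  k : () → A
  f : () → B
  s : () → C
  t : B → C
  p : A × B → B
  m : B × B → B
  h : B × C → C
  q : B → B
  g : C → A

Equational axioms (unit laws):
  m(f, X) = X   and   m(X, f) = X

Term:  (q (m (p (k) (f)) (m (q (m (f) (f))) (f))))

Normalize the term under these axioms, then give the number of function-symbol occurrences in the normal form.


1. (q (m (p (k) (f)) (m (q (m (f) (f))) (f))))  →  (q (m (p (k) (f)) (q (m (f) (f)))))
2. (q (m (p (k) (f)) (q (m (f) (f)))))  →  (q (m (p (k) (f)) (q (f))))
normal form: (q (m (p (k) (f)) (q (f))))

size = 7


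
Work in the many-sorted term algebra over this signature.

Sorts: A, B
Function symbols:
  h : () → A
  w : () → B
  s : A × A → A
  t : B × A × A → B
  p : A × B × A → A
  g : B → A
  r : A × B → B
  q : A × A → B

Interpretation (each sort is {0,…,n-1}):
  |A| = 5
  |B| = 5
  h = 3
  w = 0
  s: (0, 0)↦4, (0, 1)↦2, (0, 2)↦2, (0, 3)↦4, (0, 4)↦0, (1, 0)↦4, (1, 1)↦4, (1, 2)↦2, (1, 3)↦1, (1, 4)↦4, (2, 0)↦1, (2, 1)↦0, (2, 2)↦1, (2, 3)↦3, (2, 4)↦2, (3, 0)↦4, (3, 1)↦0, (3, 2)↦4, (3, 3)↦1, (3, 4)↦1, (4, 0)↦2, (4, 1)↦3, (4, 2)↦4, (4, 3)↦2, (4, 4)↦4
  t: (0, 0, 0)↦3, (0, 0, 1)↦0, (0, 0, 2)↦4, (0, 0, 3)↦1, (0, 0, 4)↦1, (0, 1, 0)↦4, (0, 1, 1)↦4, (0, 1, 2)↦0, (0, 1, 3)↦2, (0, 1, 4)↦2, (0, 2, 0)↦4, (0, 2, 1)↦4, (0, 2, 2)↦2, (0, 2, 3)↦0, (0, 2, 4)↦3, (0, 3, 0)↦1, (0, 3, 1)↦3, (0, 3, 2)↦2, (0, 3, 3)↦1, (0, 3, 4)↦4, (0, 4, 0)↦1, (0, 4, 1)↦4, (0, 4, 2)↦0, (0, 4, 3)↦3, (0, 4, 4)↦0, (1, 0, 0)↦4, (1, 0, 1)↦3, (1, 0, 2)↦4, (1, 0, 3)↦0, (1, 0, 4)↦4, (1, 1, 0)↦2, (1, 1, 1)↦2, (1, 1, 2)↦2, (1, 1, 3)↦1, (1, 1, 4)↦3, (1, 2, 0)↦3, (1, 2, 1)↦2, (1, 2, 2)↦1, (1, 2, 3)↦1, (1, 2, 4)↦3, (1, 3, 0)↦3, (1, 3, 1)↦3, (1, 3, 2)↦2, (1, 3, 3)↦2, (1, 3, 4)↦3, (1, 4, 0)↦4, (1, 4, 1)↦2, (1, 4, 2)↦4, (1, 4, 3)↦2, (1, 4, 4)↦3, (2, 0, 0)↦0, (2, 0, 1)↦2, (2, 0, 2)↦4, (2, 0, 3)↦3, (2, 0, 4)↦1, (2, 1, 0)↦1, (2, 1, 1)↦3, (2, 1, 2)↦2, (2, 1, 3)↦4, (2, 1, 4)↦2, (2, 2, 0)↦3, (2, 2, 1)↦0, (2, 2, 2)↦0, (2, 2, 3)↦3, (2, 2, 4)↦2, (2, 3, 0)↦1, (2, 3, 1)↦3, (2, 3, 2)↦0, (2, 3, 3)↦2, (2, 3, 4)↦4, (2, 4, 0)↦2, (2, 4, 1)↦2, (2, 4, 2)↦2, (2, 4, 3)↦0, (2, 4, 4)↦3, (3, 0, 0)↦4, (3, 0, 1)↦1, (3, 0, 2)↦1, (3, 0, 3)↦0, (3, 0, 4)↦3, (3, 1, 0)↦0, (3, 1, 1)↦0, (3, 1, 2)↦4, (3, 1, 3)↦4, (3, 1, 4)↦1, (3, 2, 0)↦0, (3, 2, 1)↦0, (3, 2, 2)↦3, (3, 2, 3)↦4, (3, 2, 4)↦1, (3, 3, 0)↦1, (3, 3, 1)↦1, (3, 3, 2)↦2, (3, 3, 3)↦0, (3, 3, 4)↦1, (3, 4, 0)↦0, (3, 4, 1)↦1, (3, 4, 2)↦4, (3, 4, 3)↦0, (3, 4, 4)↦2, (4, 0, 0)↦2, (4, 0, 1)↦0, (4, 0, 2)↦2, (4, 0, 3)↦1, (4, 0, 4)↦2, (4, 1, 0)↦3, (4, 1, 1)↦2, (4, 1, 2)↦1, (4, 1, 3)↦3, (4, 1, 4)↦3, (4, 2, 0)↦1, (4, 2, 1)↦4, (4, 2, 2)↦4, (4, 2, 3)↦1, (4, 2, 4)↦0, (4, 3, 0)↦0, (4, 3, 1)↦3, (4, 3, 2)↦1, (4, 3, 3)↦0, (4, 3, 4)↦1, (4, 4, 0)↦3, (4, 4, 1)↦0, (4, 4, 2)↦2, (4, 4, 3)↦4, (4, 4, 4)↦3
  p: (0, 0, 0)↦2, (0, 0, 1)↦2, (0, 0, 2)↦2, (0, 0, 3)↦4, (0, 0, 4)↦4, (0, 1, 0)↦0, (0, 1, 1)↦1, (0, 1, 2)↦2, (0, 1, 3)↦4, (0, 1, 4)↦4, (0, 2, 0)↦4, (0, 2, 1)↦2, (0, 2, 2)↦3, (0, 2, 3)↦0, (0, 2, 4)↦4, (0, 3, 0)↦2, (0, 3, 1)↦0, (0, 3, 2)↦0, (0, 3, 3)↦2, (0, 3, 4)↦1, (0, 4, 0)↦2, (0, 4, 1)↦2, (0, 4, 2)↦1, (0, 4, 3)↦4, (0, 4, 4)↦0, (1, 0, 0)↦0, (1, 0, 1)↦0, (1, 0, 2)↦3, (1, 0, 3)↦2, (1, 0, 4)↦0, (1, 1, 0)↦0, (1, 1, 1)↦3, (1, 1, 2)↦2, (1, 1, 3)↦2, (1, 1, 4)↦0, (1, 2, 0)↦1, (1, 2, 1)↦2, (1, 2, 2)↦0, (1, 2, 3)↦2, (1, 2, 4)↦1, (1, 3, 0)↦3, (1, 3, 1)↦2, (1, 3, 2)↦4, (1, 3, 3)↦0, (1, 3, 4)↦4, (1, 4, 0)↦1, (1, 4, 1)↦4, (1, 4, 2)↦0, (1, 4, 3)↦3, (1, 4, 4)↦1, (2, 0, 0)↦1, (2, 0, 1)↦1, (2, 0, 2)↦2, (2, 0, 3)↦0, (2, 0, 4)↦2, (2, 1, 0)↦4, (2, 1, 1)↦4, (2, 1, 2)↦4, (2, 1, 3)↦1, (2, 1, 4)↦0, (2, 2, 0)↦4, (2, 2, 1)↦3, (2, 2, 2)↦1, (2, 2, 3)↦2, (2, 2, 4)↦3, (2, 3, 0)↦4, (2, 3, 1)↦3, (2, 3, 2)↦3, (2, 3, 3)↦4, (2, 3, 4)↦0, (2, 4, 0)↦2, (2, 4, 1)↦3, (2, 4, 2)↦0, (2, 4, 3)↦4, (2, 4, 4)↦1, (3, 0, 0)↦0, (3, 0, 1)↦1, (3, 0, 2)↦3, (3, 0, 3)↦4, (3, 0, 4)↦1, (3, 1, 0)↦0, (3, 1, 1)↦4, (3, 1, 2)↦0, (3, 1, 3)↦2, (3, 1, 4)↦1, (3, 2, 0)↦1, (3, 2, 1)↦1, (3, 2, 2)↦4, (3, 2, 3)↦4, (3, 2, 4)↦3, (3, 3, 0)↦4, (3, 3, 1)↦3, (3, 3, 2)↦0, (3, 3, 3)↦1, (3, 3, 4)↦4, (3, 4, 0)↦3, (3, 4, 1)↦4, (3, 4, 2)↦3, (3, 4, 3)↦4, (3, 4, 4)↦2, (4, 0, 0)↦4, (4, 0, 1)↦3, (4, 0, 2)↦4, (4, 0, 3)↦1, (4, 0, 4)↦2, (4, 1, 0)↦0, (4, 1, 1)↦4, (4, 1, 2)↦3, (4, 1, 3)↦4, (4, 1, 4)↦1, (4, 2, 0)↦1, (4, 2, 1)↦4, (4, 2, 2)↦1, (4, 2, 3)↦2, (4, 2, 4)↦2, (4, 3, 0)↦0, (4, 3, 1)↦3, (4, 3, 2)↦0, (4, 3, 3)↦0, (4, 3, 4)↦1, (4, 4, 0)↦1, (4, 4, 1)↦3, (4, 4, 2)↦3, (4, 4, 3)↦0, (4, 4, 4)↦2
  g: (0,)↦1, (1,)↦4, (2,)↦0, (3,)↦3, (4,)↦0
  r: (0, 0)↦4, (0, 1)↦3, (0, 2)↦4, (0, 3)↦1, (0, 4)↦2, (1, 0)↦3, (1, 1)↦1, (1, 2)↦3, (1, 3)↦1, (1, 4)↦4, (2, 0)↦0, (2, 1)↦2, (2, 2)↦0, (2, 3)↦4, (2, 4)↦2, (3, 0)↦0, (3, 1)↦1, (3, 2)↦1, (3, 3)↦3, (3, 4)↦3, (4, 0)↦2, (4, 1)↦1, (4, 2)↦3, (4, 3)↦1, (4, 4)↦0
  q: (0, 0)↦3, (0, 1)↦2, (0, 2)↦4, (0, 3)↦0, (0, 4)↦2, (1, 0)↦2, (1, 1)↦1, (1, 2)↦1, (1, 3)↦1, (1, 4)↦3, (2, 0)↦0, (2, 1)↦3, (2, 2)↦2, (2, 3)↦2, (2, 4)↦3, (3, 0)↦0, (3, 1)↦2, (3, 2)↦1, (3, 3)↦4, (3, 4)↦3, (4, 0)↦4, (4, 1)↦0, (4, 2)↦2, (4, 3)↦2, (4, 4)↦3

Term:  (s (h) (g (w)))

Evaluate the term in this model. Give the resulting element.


value = 0

  h = 3
  w = 0
  (g (w)) = g(0,) = 1
  (s (h) (g (w))) = s(3, 1) = 0
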